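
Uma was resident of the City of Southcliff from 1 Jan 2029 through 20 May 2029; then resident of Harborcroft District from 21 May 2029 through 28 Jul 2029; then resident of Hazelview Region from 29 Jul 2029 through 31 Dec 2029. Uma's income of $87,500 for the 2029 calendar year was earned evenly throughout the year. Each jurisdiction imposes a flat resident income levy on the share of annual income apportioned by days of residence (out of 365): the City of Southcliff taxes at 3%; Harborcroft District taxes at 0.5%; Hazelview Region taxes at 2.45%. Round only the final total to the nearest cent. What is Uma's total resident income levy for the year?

The City of Southcliff, 1 Jan – 20 May 2029: 140 days → $87,500 × 3% × 140/365 = $1,006.8493
Harborcroft District, 21 May – 28 Jul 2029: 69 days → $87,500 × 0.5% × 69/365 = $82.7055
Hazelview Region, 29 Jul – 31 Dec 2029: 156 days → $87,500 × 2.45% × 156/365 = $916.2329
Total = $2,005.7877

$2,005.79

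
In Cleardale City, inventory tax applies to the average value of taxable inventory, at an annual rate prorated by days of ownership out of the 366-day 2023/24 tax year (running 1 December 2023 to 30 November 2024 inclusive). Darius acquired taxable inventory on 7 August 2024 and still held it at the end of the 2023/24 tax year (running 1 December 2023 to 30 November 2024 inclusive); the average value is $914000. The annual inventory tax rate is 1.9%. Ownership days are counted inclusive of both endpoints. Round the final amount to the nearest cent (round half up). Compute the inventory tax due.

Days held (7 August – 30 November 2024): 116 out of 366
Tax = $914000 × 1.9% × 116/366 = $5503.9781

$5503.98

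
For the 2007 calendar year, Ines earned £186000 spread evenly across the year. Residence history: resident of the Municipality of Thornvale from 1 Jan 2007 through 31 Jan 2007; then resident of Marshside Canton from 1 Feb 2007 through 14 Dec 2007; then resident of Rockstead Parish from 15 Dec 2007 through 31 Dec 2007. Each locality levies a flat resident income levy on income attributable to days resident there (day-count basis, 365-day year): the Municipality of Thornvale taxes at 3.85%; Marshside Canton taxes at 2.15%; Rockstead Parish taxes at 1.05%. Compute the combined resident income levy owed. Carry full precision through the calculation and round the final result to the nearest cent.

The Municipality of Thornvale, 1 Jan – 31 Jan 2007: 31 days → £186000 × 3.85% × 31/365 = £608.1945
Marshside Canton, 1 Feb – 14 Dec 2007: 317 days → £186000 × 2.15% × 317/365 = £3473.1041
Rockstead Parish, 15 Dec – 31 Dec 2007: 17 days → £186000 × 1.05% × 17/365 = £90.9616
Total = £4172.2603

£4172.26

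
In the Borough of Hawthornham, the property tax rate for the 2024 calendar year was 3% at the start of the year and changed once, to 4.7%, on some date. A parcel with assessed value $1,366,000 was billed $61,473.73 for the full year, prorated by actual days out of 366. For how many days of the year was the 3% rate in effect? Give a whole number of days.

Let d = days at the first rate; then 366 − d days at the second rate.
$1,366,000 × [3%·d + 4.7%·(366−d)] / 366 = $61,473.73
Solving gives d = 43, so the new rate took effect on 13 February 2024.

43 days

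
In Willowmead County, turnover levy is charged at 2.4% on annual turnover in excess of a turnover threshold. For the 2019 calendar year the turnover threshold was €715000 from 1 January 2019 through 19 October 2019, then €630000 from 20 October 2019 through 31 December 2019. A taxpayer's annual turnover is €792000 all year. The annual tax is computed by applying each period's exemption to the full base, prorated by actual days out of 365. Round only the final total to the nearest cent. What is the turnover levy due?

1 January – 19 October 2019: 292 days, exemption €715000 → (€792000 − €715000) × 2.4% × 292/365 = €1478.4000
20 October – 31 December 2019: 73 days, exemption €630000 → (€792000 − €630000) × 2.4% × 73/365 = €777.6000
Total = €2256.0000

€2256.00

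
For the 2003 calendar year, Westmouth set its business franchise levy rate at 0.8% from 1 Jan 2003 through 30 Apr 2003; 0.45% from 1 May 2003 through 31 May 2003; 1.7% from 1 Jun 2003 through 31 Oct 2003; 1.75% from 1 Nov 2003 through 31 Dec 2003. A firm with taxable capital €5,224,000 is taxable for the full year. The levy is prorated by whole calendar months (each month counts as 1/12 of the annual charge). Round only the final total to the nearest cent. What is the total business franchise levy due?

1 Jan – 30 Apr 2003: 4 months at 0.8% → €5,224,000 × 0.8% × 4/12 = €13,930.6667
1 May – 31 May 2003: 1 month at 0.45% → €5,224,000 × 0.45% × 1/12 = €1,959.0000
1 Jun – 31 Oct 2003: 5 months at 1.7% → €5,224,000 × 1.7% × 5/12 = €37,003.3333
1 Nov – 31 Dec 2003: 2 months at 1.75% → €5,224,000 × 1.75% × 2/12 = €15,236.6667
Total = €68,129.6667

€68,129.67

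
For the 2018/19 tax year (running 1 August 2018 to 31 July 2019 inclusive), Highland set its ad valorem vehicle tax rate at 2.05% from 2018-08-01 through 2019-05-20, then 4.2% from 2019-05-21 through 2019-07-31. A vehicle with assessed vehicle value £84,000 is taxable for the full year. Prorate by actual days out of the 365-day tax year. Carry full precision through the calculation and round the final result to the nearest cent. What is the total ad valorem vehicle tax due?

2018-08-01 to 2019-05-20: 293 days at 2.05% → £84,000 × 2.05% × 293/365 = £1,382.3178
2019-05-21 to 2019-07-31: 72 days at 4.2% → £84,000 × 4.2% × 72/365 = £695.9342
Total = £2,078.2521

£2,078.25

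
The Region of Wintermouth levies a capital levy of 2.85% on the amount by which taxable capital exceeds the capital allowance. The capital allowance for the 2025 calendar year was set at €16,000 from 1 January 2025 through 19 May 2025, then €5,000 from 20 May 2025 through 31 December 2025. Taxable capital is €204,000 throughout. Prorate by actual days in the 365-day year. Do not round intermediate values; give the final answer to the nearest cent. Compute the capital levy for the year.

1 January – 19 May 2025: 139 days, exemption €16,000 → (€204,000 − €16,000) × 2.85% × 139/365 = €2,040.4438
20 May – 31 December 2025: 226 days, exemption €5,000 → (€204,000 − €5,000) × 2.85% × 226/365 = €3,511.6685
Total = €5,552.1123

€5,552.11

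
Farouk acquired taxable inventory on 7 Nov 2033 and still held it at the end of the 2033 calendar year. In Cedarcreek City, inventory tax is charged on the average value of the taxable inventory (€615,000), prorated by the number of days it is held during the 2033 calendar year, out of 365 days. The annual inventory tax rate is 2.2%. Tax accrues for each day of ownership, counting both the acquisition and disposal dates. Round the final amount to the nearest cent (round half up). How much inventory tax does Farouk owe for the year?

Days held (7 Nov – 31 Dec 2033): 55 out of 365
Tax = €615,000 × 2.2% × 55/365 = €2,038.7671

€2,038.77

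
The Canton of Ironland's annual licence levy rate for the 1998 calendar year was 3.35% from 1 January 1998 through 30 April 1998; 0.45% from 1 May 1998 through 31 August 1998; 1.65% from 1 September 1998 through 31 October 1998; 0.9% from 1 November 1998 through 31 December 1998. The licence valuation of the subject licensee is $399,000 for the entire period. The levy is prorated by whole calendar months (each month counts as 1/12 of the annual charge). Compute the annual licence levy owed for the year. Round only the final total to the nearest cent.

1 January – 30 April 1998: 4 months at 3.35% → $399,000 × 3.35% × 4/12 = $4,455.5000
1 May – 31 August 1998: 4 months at 0.45% → $399,000 × 0.45% × 4/12 = $598.5000
1 September – 31 October 1998: 2 months at 1.65% → $399,000 × 1.65% × 2/12 = $1,097.2500
1 November – 31 December 1998: 2 months at 0.9% → $399,000 × 0.9% × 2/12 = $598.5000
Total = $6,749.7500

$6,749.75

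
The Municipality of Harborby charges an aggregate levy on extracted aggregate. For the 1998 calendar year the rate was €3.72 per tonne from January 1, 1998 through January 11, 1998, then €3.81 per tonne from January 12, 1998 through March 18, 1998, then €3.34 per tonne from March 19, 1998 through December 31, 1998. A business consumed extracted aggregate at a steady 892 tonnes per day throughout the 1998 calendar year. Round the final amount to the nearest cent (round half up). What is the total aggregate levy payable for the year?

€1,118,835.60

January 1 – January 11, 1998: 11 days × 892 tonnes/day = 9,812 tonnes at €3.72/tonne → €36,500.64
January 12 – March 18, 1998: 66 days × 892 tonnes/day = 58,872 tonnes at €3.81/tonne → €224,302.32
March 19 – December 31, 1998: 288 days × 892 tonnes/day = 256,896 tonnes at €3.34/tonne → €858,032.64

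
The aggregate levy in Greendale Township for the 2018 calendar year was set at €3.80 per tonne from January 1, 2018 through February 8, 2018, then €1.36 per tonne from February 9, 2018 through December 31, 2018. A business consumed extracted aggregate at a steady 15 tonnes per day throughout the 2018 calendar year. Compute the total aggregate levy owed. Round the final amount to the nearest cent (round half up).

January 1 – February 8, 2018: 39 days × 15 tonnes/day = 585 tonnes at €3.80/tonne → €2223.00
February 9 – December 31, 2018: 326 days × 15 tonnes/day = 4,890 tonnes at €1.36/tonne → €6650.40

€8873.40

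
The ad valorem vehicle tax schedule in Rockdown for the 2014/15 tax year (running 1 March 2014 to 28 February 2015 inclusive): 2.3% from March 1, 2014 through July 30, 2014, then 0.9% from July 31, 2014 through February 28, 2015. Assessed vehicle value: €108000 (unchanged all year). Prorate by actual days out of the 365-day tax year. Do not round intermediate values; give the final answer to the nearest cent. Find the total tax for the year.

€1601.65

March 1 – July 30, 2014: 152 days at 2.3% → €108000 × 2.3% × 152/365 = €1034.4329
July 31, 2014 – February 28, 2015: 213 days at 0.9% → €108000 × 0.9% × 213/365 = €567.2219
Total = €1601.6548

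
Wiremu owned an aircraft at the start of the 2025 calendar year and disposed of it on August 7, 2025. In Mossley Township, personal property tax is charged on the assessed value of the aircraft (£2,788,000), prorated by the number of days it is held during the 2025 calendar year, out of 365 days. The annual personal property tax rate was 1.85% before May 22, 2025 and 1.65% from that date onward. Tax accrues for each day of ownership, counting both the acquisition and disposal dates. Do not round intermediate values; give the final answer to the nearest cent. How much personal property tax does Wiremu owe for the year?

£29,755.22

January 1 – May 21, 2025: 141 days at 1.85% → £2,788,000 × 1.85% × 141/365 = £19,924.6521
May 22 – August 7, 2025: 78 days at 1.65% → £2,788,000 × 1.65% × 78/365 = £9,830.5644
Total = £29,755.2164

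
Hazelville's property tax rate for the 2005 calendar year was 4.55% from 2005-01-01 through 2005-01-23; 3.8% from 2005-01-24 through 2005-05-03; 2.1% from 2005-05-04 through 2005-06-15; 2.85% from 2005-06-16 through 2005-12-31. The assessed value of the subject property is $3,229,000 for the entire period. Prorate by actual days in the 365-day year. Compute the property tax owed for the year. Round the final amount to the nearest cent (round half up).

2005-01-01 to 2005-01-23: 23 days at 4.55% → $3,229,000 × 4.55% × 23/365 = $9,257.9411
2005-01-24 to 2005-05-03: 100 days at 3.8% → $3,229,000 × 3.8% × 100/365 = $33,616.9863
2005-05-04 to 2005-06-15: 43 days at 2.1% → $3,229,000 × 2.1% × 43/365 = $7,988.4575
2005-06-16 to 2005-12-31: 199 days at 2.85% → $3,229,000 × 2.85% × 199/365 = $50,173.3521
Total = $101,036.7370

$101,036.74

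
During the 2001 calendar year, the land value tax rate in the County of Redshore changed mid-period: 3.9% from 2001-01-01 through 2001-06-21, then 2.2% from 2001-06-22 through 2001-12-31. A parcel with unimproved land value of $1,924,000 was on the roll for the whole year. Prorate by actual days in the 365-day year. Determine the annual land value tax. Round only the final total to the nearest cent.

$57,741.08

2001-01-01 to 2001-06-21: 172 days at 3.9% → $1,924,000 × 3.9% × 172/365 = $35,359.4301
2001-06-22 to 2001-12-31: 193 days at 2.2% → $1,924,000 × 2.2% × 193/365 = $22,381.6548
Total = $57,741.0849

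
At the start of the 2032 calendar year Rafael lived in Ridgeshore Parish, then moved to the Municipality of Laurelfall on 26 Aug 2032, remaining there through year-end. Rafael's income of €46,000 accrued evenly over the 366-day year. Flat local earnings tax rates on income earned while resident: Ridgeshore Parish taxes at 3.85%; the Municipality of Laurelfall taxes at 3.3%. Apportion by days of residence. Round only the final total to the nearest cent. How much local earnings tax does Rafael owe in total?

Ridgeshore Parish, 1 Jan – 25 Aug 2032: 238 days → €46,000 × 3.85% × 238/366 = €1,151.6339
The Municipality of Laurelfall, 26 Aug – 31 Dec 2032: 128 days → €46,000 × 3.3% × 128/366 = €530.8852
Total = €1,682.5191

€1,682.52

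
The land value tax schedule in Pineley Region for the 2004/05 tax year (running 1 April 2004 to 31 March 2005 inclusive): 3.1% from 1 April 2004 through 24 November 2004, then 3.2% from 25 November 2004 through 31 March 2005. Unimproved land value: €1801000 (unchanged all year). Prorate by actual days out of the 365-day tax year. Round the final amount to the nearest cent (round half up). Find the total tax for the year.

€56457.65

1 April – 24 November 2004: 238 days at 3.1% → €1801000 × 3.1% × 238/365 = €36404.8712
25 November 2004 – 31 March 2005: 127 days at 3.2% → €1801000 × 3.2% × 127/365 = €20052.7781
Total = €56457.6493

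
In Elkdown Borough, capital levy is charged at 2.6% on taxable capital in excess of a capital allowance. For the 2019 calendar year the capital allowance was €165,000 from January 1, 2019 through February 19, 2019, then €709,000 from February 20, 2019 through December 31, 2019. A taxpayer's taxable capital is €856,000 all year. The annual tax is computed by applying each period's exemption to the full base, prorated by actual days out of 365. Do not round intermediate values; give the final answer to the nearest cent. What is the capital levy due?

January 1 – February 19, 2019: 50 days, exemption €165,000 → (€856,000 − €165,000) × 2.6% × 50/365 = €2,461.0959
February 20 – December 31, 2019: 315 days, exemption €709,000 → (€856,000 − €709,000) × 2.6% × 315/365 = €3,298.4384
Total = €5,759.5342

€5,759.53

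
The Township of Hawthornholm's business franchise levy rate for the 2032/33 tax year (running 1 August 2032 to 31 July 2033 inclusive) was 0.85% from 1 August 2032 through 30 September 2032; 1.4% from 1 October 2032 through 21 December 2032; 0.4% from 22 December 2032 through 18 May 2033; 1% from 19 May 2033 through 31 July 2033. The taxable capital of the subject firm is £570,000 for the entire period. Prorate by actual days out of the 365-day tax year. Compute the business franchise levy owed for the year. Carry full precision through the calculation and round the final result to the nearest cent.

1 August – 30 September 2032: 61 days at 0.85% → £570,000 × 0.85% × 61/365 = £809.7123
1 October – 21 December 2032: 82 days at 1.4% → £570,000 × 1.4% × 82/365 = £1,792.7671
22 December 2032 – 18 May 2033: 148 days at 0.4% → £570,000 × 0.4% × 148/365 = £924.4932
19 May – 31 July 2033: 74 days at 1% → £570,000 × 1% × 74/365 = £1,155.6164
Total = £4,682.5890

£4,682.59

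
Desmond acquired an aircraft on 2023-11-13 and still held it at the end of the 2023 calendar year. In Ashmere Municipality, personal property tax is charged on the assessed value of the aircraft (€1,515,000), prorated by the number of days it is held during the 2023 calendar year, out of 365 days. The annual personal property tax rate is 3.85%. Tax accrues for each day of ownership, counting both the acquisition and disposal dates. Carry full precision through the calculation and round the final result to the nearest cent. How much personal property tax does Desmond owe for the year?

€7,830.27

Days held (2023-11-13 to 2023-12-31): 49 out of 365
Tax = €1,515,000 × 3.85% × 49/365 = €7,830.2671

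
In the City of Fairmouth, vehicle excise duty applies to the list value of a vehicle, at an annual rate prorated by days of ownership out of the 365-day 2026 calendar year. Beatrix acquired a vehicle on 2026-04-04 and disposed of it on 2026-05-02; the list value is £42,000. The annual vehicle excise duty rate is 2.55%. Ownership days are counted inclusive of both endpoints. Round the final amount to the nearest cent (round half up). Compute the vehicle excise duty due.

£85.09

Days held (2026-04-04 to 2026-05-02): 29 out of 365
Tax = £42,000 × 2.55% × 29/365 = £85.0932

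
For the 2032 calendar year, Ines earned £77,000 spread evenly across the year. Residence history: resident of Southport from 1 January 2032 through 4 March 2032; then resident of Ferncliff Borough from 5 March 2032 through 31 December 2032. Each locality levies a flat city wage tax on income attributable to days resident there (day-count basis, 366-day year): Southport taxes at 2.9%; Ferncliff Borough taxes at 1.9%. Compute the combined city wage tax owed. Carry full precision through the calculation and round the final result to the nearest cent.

£1,597.64

Southport, 1 January – 4 March 2032: 64 days → £77,000 × 2.9% × 64/366 = £390.4699
Ferncliff Borough, 5 March – 31 December 2032: 302 days → £77,000 × 1.9% × 302/366 = £1,207.1749
Total = £1,597.6448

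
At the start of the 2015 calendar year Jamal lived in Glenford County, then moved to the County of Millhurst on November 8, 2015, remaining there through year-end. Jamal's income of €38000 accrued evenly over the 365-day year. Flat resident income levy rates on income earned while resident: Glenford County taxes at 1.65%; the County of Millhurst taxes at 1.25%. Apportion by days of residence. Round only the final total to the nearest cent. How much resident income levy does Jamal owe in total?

€604.51

Glenford County, January 1 – November 7, 2015: 311 days → €38000 × 1.65% × 311/365 = €534.2384
The County of Millhurst, November 8 – December 31, 2015: 54 days → €38000 × 1.25% × 54/365 = €70.2740
Total = €604.5123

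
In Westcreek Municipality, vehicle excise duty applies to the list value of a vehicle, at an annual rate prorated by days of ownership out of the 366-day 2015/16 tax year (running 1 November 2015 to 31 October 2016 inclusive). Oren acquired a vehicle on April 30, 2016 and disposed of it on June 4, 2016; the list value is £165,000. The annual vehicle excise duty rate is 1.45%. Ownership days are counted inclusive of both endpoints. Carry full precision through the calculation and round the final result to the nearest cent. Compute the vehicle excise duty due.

Days held (April 30 – June 4, 2016): 36 out of 366
Tax = £165,000 × 1.45% × 36/366 = £235.3279

£235.33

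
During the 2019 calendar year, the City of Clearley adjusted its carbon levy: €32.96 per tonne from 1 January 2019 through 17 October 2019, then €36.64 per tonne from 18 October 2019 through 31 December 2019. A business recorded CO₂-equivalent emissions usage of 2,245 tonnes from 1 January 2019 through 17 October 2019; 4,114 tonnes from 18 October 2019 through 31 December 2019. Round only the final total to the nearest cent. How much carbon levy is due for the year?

€224,732.16

1 January – 17 October 2019: 2,245 tonnes at €32.96/tonne → €73,995.20
18 October – 31 December 2019: 4,114 tonnes at €36.64/tonne → €150,736.96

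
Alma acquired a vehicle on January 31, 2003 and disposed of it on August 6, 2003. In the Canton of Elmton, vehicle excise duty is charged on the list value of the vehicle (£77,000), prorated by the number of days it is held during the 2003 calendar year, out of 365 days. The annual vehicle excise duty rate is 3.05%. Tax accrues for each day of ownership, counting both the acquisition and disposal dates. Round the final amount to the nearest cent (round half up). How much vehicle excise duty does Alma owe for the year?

£1,209.64

Days held (January 31 – August 6, 2003): 188 out of 365
Tax = £77,000 × 3.05% × 188/365 = £1,209.6384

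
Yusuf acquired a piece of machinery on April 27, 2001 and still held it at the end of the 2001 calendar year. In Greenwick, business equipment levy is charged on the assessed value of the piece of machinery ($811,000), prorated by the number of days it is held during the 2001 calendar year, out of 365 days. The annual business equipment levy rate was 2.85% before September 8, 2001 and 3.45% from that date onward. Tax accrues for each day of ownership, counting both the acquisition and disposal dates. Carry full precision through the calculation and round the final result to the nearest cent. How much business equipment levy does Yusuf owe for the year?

$17,300.96

April 27 – September 7, 2001: 134 days at 2.85% → $811,000 × 2.85% × 134/365 = $8,485.5041
September 8 – December 31, 2001: 115 days at 3.45% → $811,000 × 3.45% × 115/365 = $8,815.4589
Total = $17,300.9630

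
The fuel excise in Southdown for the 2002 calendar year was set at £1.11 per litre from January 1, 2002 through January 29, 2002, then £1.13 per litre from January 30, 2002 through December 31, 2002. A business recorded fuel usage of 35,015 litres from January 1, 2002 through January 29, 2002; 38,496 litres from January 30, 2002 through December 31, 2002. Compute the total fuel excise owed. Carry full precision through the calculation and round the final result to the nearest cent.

£82,367.13

January 1 – January 29, 2002: 35,015 litres at £1.11/litre → £38,866.65
January 30 – December 31, 2002: 38,496 litres at £1.13/litre → £43,500.48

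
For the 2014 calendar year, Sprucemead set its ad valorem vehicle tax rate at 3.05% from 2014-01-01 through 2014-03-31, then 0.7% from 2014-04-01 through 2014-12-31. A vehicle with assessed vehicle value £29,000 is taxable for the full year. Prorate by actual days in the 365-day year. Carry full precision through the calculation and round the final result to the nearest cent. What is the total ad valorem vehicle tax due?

2014-01-01 to 2014-03-31: 90 days at 3.05% → £29,000 × 3.05% × 90/365 = £218.0959
2014-04-01 to 2014-12-31: 275 days at 0.7% → £29,000 × 0.7% × 275/365 = £152.9452
Total = £371.0411

£371.04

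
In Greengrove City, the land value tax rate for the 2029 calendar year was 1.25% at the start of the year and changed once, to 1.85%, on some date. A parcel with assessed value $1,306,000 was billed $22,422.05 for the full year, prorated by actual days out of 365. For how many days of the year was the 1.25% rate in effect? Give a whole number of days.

81 days

Let d = days at the first rate; then 365 − d days at the second rate.
$1,306,000 × [1.25%·d + 1.85%·(365−d)] / 365 = $22,422.05
Solving gives d = 81, so the new rate took effect on March 23, 2029.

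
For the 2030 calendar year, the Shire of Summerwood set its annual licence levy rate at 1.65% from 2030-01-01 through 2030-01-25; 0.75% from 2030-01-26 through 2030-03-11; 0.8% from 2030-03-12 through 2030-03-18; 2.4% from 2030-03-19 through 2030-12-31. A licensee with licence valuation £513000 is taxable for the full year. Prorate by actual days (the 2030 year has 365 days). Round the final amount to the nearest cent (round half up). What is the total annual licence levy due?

£10847.49

2030-01-01 to 2030-01-25: 25 days at 1.65% → £513000 × 1.65% × 25/365 = £579.7603
2030-01-26 to 2030-03-11: 45 days at 0.75% → £513000 × 0.75% × 45/365 = £474.3493
2030-03-12 to 2030-03-18: 7 days at 0.8% → £513000 × 0.8% × 7/365 = £78.7068
2030-03-19 to 2030-12-31: 288 days at 2.4% → £513000 × 2.4% × 288/365 = £9714.6740
Total = £10847.4904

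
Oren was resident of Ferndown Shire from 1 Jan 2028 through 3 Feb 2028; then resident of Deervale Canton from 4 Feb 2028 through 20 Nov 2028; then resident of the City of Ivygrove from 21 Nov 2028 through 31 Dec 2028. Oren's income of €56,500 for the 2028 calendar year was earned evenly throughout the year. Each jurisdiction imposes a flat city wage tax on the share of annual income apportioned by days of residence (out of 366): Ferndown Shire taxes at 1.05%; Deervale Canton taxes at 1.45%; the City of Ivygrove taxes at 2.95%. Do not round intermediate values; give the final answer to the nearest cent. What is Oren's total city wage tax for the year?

€893.19

Ferndown Shire, 1 Jan – 3 Feb 2028: 34 days → €56,500 × 1.05% × 34/366 = €55.1107
Deervale Canton, 4 Feb – 20 Nov 2028: 291 days → €56,500 × 1.45% × 291/366 = €651.3709
The City of Ivygrove, 21 Nov – 31 Dec 2028: 41 days → €56,500 × 2.95% × 41/366 = €186.7124
Total = €893.1940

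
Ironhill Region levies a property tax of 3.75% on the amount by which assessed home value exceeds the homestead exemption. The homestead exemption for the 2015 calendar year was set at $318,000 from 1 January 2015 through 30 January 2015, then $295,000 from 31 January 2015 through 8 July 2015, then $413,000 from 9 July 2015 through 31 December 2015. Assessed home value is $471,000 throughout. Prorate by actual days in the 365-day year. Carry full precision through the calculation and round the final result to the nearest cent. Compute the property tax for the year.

$4,395.41

1 January – 30 January 2015: 30 days, exemption $318,000 → ($471,000 − $318,000) × 3.75% × 30/365 = $471.5753
31 January – 8 July 2015: 159 days, exemption $295,000 → ($471,000 − $295,000) × 3.75% × 159/365 = $2,875.0685
9 July – 31 December 2015: 176 days, exemption $413,000 → ($471,000 − $413,000) × 3.75% × 176/365 = $1,048.7671
Total = $4,395.4110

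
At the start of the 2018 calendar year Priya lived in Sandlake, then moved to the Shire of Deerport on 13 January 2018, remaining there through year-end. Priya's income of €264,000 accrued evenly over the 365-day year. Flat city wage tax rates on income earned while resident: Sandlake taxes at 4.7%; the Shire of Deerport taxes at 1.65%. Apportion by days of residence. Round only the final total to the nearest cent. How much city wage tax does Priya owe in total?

€4,620.72

Sandlake, 1 January – 12 January 2018: 12 days → €264,000 × 4.7% × 12/365 = €407.9342
The Shire of Deerport, 13 January – 31 December 2018: 353 days → €264,000 × 1.65% × 353/365 = €4,212.7890
Total = €4,620.7233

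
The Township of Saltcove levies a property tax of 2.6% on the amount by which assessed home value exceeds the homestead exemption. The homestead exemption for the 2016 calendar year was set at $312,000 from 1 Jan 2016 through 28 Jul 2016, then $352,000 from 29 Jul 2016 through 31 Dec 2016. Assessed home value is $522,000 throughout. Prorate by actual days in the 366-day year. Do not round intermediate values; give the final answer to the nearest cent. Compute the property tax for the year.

$5,016.72

1 Jan – 28 Jul 2016: 210 days, exemption $312,000 → ($522,000 − $312,000) × 2.6% × 210/366 = $3,132.7869
29 Jul – 31 Dec 2016: 156 days, exemption $352,000 → ($522,000 − $352,000) × 2.6% × 156/366 = $1,883.9344
Total = $5,016.7213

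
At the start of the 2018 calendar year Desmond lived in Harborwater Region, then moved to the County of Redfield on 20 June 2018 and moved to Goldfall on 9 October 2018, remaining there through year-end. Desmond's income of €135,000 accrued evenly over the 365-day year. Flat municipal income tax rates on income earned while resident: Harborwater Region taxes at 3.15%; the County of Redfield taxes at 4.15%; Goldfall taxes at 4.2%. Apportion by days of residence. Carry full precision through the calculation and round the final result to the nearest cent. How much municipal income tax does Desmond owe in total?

€4,989.27

Harborwater Region, 1 January – 19 June 2018: 170 days → €135,000 × 3.15% × 170/365 = €1,980.6164
The County of Redfield, 20 June – 8 October 2018: 111 days → €135,000 × 4.15% × 111/365 = €1,703.7740
Goldfall, 9 October – 31 December 2018: 84 days → €135,000 × 4.2% × 84/365 = €1,304.8767
Total = €4,989.2671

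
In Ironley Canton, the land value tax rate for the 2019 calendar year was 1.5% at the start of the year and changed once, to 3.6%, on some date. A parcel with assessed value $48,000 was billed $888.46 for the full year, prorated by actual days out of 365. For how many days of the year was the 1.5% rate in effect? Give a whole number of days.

304 days

Let d = days at the first rate; then 365 − d days at the second rate.
$48,000 × [1.5%·d + 3.6%·(365−d)] / 365 = $888.46
Solving gives d = 304, so the new rate took effect on November 1, 2019.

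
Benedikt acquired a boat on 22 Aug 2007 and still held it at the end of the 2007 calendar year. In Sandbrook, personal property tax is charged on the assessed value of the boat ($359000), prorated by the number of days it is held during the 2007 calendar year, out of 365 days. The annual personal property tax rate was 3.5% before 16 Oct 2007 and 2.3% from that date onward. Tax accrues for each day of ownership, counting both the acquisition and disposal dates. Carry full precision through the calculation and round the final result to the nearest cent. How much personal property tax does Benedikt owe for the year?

$3635.24

22 Aug – 15 Oct 2007: 55 days at 3.5% → $359000 × 3.5% × 55/365 = $1893.3562
16 Oct – 31 Dec 2007: 77 days at 2.3% → $359000 × 2.3% × 77/365 = $1741.8877
Total = $3635.2438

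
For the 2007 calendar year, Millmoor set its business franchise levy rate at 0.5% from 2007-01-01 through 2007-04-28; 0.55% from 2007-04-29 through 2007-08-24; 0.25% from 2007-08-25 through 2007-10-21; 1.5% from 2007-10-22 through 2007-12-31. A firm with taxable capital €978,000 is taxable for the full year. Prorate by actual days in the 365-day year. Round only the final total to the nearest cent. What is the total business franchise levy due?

€6,561.98

2007-01-01 to 2007-04-28: 118 days at 0.5% → €978,000 × 0.5% × 118/365 = €1,580.8767
2007-04-29 to 2007-08-24: 118 days at 0.55% → €978,000 × 0.55% × 118/365 = €1,738.9644
2007-08-25 to 2007-10-21: 58 days at 0.25% → €978,000 × 0.25% × 58/365 = €388.5205
2007-10-22 to 2007-12-31: 71 days at 1.5% → €978,000 × 1.5% × 71/365 = €2,853.6164
Total = €6,561.9781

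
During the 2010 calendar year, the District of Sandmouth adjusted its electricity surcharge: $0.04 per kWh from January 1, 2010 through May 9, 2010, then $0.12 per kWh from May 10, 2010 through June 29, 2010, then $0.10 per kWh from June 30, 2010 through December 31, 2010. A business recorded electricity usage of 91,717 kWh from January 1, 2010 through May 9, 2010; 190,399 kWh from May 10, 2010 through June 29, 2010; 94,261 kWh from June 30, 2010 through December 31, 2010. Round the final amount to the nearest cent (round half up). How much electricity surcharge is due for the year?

January 1 – May 9, 2010: 91,717 kWh at $0.04/kWh → $3668.68
May 10 – June 29, 2010: 190,399 kWh at $0.12/kWh → $22847.88
June 30 – December 31, 2010: 94,261 kWh at $0.10/kWh → $9426.10

$35942.66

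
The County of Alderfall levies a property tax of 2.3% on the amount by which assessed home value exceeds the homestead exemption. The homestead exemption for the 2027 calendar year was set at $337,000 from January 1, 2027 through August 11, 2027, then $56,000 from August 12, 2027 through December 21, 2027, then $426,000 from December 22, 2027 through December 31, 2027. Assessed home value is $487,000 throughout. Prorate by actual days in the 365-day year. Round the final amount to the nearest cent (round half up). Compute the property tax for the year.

January 1 – August 11, 2027: 223 days, exemption $337,000 → ($487,000 − $337,000) × 2.3% × 223/365 = $2,107.8082
August 12 – December 21, 2027: 132 days, exemption $56,000 → ($487,000 − $56,000) × 2.3% × 132/365 = $3,584.9753
December 22 – December 31, 2027: 10 days, exemption $426,000 → ($487,000 − $426,000) × 2.3% × 10/365 = $38.4384
Total = $5,731.2219

$5,731.22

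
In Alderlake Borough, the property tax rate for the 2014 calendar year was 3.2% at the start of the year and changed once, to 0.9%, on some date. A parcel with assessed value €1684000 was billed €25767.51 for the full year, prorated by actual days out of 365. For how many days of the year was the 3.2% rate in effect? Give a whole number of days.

100 days

Let d = days at the first rate; then 365 − d days at the second rate.
€1684000 × [3.2%·d + 0.9%·(365−d)] / 365 = €25767.51
Solving gives d = 100, so the new rate took effect on 11 April 2014.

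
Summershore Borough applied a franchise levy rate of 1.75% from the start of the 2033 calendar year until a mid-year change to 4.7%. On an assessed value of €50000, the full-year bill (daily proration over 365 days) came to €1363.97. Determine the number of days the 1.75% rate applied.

244 days

Let d = days at the first rate; then 365 − d days at the second rate.
€50000 × [1.75%·d + 4.7%·(365−d)] / 365 = €1363.97
Solving gives d = 244, so the new rate took effect on September 2, 2033.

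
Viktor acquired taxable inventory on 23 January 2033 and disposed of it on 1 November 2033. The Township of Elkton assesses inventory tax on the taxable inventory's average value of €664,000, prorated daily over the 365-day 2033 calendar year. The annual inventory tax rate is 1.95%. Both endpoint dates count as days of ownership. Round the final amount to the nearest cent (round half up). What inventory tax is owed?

€10,039.13

Days held (23 January – 1 November 2033): 283 out of 365
Tax = €664,000 × 1.95% × 283/365 = €10,039.1342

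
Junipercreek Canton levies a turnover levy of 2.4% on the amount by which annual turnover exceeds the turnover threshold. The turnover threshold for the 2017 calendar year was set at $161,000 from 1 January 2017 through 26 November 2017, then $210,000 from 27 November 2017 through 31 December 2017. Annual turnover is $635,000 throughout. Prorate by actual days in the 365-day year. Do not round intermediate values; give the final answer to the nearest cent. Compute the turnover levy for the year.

1 January – 26 November 2017: 330 days, exemption $161,000 → ($635,000 − $161,000) × 2.4% × 330/365 = $10,285.1507
27 November – 31 December 2017: 35 days, exemption $210,000 → ($635,000 − $210,000) × 2.4% × 35/365 = $978.0822
Total = $11,263.2329

$11,263.23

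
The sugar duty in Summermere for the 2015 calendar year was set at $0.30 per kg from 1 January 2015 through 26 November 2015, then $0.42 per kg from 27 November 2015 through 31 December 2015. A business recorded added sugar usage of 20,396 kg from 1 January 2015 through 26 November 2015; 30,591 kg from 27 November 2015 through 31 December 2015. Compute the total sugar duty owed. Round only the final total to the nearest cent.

1 January – 26 November 2015: 20,396 kg at $0.30/kg → $6,118.80
27 November – 31 December 2015: 30,591 kg at $0.42/kg → $12,848.22

$18,967.02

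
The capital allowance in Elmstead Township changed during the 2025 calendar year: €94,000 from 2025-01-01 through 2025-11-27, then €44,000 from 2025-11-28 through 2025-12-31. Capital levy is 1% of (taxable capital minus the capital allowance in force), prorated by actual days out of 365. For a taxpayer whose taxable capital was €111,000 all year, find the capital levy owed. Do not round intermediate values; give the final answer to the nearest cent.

€216.58

2025-01-01 to 2025-11-27: 331 days, exemption €94,000 → (€111,000 − €94,000) × 1% × 331/365 = €154.1644
2025-11-28 to 2025-12-31: 34 days, exemption €44,000 → (€111,000 − €44,000) × 1% × 34/365 = €62.4110
Total = €216.5753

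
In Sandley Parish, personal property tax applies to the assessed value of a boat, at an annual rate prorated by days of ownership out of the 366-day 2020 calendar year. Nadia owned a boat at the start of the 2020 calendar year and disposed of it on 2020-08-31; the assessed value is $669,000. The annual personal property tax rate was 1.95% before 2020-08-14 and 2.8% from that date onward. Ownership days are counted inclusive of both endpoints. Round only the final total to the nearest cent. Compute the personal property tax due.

2020-01-01 to 2020-08-13: 226 days at 1.95% → $669,000 × 1.95% × 226/366 = $8,055.4180
2020-08-14 to 2020-08-31: 18 days at 2.8% → $669,000 × 2.8% × 18/366 = $921.2459
Total = $8,976.6639

$8,976.66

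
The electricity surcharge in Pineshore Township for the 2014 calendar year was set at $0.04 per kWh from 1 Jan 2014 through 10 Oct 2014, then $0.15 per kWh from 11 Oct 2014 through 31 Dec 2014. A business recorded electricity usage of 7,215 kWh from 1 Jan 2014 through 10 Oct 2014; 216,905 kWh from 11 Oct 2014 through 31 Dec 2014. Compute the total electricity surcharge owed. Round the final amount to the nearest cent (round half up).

1 Jan – 10 Oct 2014: 7,215 kWh at $0.04/kWh → $288.60
11 Oct – 31 Dec 2014: 216,905 kWh at $0.15/kWh → $32,535.75

$32,824.35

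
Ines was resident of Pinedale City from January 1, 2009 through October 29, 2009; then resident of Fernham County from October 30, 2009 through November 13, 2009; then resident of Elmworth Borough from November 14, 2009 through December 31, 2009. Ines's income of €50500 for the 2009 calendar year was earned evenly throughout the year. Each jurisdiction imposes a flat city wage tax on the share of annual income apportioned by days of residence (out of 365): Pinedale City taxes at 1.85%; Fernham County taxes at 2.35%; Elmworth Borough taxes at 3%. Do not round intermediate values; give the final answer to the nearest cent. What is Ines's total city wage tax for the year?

Pinedale City, January 1 – October 29, 2009: 302 days → €50500 × 1.85% × 302/365 = €772.9959
Fernham County, October 30 – November 13, 2009: 15 days → €50500 × 2.35% × 15/365 = €48.7705
Elmworth Borough, November 14 – December 31, 2009: 48 days → €50500 × 3% × 48/365 = €199.2329
Total = €1020.9993

€1021.00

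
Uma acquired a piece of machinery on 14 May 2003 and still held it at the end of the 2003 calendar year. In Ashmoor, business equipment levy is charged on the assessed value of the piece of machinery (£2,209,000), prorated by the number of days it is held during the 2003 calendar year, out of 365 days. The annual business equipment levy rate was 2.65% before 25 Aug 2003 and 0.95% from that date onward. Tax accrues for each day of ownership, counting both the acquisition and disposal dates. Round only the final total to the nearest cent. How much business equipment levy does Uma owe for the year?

14 May – 24 Aug 2003: 103 days at 2.65% → £2,209,000 × 2.65% × 103/365 = £16,519.0836
25 Aug – 31 Dec 2003: 129 days at 0.95% → £2,209,000 × 0.95% × 129/365 = £7,416.7932
Total = £23,935.8767

£23,935.88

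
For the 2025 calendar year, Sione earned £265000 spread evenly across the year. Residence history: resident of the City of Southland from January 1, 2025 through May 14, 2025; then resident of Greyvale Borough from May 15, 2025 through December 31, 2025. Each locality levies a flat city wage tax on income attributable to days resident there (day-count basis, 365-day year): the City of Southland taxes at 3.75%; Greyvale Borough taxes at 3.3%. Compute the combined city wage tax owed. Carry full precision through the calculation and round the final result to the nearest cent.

The City of Southland, January 1 – May 14, 2025: 134 days → £265000 × 3.75% × 134/365 = £3648.2877
Greyvale Borough, May 15 – December 31, 2025: 231 days → £265000 × 3.3% × 231/365 = £5534.5068
Total = £9182.7945

£9182.79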